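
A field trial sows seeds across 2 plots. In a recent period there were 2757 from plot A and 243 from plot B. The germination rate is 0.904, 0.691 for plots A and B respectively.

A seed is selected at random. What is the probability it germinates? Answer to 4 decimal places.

Total: 2757 + 243 = 3000.
P(A) = 2757/3000 = 0.919. P(B) = 243/3000 = 0.081.
Summing over the partition,
P(G) = P(G|A)·P(A) + P(G|B)·P(B)
      = 0.904·0.919 + 0.691·0.081
      = 0.830776 + 0.055971 = 0.886747

0.8867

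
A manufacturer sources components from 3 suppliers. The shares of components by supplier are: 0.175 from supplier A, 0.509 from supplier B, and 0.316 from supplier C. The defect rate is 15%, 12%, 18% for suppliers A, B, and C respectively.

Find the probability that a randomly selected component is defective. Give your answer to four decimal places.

P(D) = P(D|A)·P(A) + P(D|B)·P(B) + P(D|C)·P(C)
      = 0.15·0.175 + 0.12·0.509 + 0.18·0.316
      = 0.02625 + 0.06108 + 0.05688 = 0.14421

0.1442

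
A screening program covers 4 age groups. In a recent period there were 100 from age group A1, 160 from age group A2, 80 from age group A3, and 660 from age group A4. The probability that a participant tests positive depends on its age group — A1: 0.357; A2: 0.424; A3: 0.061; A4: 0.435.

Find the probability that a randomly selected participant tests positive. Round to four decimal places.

Total: 100 + 160 + 80 + 660 = 1000.
P(A1) = 100/1000 = 0.1. P(A2) = 160/1000 = 0.16. P(A3) = 80/1000 = 0.08. P(A4) = 660/1000 = 0.66.
Using total probability over the partition,
P(T) = P(T|A1)·P(A1) + P(T|A2)·P(A2) + P(T|A3)·P(A3) + P(T|A4)·P(A4)
      = 0.357·0.1 + 0.424·0.16 + 0.061·0.08 + 0.435·0.66
      = 0.0357 + 0.06784 + 0.00488 + 0.2871 = 0.39552

P(T) ≈ 0.3955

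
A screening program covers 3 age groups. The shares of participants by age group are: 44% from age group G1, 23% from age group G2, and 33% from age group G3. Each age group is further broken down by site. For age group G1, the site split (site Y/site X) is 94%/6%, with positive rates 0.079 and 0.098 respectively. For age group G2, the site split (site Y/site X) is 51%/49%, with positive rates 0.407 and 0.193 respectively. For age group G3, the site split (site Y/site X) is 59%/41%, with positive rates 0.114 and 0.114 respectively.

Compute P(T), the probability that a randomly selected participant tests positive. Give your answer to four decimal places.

P(T|G1) = 0.94·0.079 + 0.06·0.098 = 0.07426 + 0.00588 = 0.08014
P(T|G2) = 0.51·0.407 + 0.49·0.193 = 0.20757 + 0.09457 = 0.30214
P(T|G3) = 0.59·0.114 + 0.41·0.114 = 0.06726 + 0.04674 = 0.114
By total probability over the outer partition,
P(T) = 0.44·0.08014 + 0.23·0.30214 + 0.33·0.114
      = 0.0352616 + 0.0694922 + 0.03762 = 0.1423738

P(T) ≈ 0.1424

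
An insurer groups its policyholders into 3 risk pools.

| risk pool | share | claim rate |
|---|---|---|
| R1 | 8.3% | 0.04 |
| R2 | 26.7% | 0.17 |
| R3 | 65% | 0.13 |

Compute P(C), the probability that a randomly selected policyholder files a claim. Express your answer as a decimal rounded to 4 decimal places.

0.1332

Using total probability over the partition,
P(C) = P(C|R1)·P(R1) + P(C|R2)·P(R2) + P(C|R3)·P(R3)
      = 0.04·0.083 + 0.17·0.267 + 0.13·0.65
      = 0.00332 + 0.04539 + 0.0845 = 0.13321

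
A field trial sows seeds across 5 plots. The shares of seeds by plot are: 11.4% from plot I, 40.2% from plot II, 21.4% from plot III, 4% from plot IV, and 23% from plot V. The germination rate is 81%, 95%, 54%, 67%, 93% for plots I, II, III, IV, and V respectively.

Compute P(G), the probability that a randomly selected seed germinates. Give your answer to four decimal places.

0.8305

Summing over the partition,
P(G) = P(G|I)·P(I) + P(G|II)·P(II) + P(G|III)·P(III) + P(G|IV)·P(IV) + P(G|V)·P(V)
      = 0.81·0.114 + 0.95·0.402 + 0.54·0.214 + 0.67·0.04 + 0.93·0.23
      = 0.09234 + 0.3819 + 0.11556 + 0.0268 + 0.2139 = 0.8305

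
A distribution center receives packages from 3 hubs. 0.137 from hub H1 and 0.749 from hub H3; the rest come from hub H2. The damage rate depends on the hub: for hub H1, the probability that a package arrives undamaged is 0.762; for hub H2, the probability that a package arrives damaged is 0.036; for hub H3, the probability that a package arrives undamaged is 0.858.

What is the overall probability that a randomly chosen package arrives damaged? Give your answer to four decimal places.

P(H2) = 1 − (0.137 + 0.749) = 0.114.
P(D|H1) = 1 − 0.762 = 0.238.
P(D|H3) = 1 − 0.858 = 0.142.
P(D) = P(D|H1)·P(H1) + P(D|H2)·P(H2) + P(D|H3)·P(H3)
      = 0.238·0.137 + 0.036·0.114 + 0.142·0.749
      = 0.032606 + 0.004104 + 0.106358 = 0.143068

P(D) ≈ 0.1431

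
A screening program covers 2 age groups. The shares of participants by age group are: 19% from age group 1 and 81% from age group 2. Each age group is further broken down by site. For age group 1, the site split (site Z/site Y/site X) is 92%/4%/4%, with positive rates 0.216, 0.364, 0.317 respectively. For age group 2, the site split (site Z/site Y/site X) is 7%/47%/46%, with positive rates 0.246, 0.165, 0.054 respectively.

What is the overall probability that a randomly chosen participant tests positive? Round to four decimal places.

P(T|1) = 0.92·0.216 + 0.04·0.364 + 0.04·0.317 = 0.19872 + 0.01456 + 0.01268 = 0.22596
P(T|2) = 0.07·0.246 + 0.47·0.165 + 0.46·0.054 = 0.01722 + 0.07755 + 0.02484 = 0.11961
Then overall,
P(T) = 0.19·0.22596 + 0.81·0.11961
      = 0.0429324 + 0.0968841 = 0.1398165

0.1398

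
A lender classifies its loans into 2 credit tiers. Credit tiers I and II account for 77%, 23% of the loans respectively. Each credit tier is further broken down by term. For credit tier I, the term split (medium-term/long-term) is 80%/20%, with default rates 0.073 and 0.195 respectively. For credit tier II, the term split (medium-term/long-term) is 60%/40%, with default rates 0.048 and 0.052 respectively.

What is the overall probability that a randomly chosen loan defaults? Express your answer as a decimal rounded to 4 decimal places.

P(D|I) = 0.8·0.073 + 0.2·0.195 = 0.0584 + 0.039 = 0.0974
P(D|II) = 0.6·0.048 + 0.4·0.052 = 0.0288 + 0.0208 = 0.0496
Then overall,
P(D) = 0.77·0.0974 + 0.23·0.0496
      = 0.074998 + 0.011408 = 0.086406

P(D) ≈ 0.0864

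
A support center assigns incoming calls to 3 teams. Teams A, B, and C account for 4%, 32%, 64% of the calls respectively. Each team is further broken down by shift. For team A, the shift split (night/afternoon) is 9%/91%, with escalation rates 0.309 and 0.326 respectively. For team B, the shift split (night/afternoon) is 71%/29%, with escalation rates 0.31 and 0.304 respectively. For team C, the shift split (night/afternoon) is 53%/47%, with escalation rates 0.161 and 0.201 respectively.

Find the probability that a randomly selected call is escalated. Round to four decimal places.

P(E|A) = 0.09·0.309 + 0.91·0.326 = 0.02781 + 0.29666 = 0.32447
P(E|B) = 0.71·0.31 + 0.29·0.304 = 0.2201 + 0.08816 = 0.30826
P(E|C) = 0.53·0.161 + 0.47·0.201 = 0.08533 + 0.09447 = 0.1798
By total probability over the outer partition,
P(E) = 0.04·0.32447 + 0.32·0.30826 + 0.64·0.1798
      = 0.0129788 + 0.0986432 + 0.115072 = 0.226694

0.2267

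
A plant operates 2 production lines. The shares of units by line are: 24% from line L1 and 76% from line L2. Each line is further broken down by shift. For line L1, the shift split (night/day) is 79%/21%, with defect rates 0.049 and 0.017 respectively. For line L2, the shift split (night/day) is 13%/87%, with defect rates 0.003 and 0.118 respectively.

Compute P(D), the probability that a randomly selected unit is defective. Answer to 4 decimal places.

0.0885

P(D|L1) = 0.79·0.049 + 0.21·0.017 = 0.03871 + 0.00357 = 0.04228
P(D|L2) = 0.13·0.003 + 0.87·0.118 = 0.00039 + 0.10266 = 0.10305
Then overall,
P(D) = 0.24·0.04228 + 0.76·0.10305
      = 0.0101472 + 0.078318 = 0.0884652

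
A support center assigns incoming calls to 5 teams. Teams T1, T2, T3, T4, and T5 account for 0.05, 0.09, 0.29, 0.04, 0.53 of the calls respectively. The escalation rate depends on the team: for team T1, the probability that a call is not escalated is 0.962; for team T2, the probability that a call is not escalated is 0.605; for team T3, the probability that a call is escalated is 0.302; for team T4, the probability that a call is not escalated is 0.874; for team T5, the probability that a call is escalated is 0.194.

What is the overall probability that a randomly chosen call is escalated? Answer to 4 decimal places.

P(E|T1) = 1 − 0.962 = 0.038.
P(E|T2) = 1 − 0.605 = 0.395.
P(E|T4) = 1 − 0.874 = 0.126.
By the law of total probability,
P(E) = P(E|T1)·P(T1) + P(E|T2)·P(T2) + P(E|T3)·P(T3) + P(E|T4)·P(T4) + P(E|T5)·P(T5)
      = 0.038·0.05 + 0.395·0.09 + 0.302·0.29 + 0.126·0.04 + 0.194·0.53
      = 0.0019 + 0.03555 + 0.08758 + 0.00504 + 0.10282 = 0.23289

0.2329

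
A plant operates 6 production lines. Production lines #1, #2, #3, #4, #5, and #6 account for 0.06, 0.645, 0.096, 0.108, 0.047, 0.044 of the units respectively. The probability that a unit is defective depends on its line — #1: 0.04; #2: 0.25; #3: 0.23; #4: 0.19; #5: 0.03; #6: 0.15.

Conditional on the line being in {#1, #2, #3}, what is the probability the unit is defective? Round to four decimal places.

Let S = {#1, #2, #3}.
P(S) = 0.06 + 0.645 + 0.096 = 0.801.
P(D ∩ S) = 0.04·0.06 + 0.25·0.645 + 0.23·0.096 = 0.0024 + 0.16125 + 0.02208 = 0.18573.
P(D | S) = 0.18573 / 0.801 = 0.231873…

0.2319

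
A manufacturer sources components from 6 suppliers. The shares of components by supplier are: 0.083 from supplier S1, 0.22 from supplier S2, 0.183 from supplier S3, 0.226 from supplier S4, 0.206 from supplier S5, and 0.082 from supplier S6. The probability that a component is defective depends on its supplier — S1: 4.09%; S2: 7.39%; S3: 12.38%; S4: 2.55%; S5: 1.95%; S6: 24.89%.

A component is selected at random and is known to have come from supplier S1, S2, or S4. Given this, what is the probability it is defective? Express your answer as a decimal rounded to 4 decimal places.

Let S = {S1, S2, S4}.
P(S) = 0.083 + 0.22 + 0.226 = 0.529.
P(D ∩ S) = 0.0409·0.083 + 0.0739·0.22 + 0.0255·0.226 = 0.0033947 + 0.016258 + 0.005763 = 0.0254157.
P(D | S) = 0.0254157 / 0.529 = 0.048045…

0.0480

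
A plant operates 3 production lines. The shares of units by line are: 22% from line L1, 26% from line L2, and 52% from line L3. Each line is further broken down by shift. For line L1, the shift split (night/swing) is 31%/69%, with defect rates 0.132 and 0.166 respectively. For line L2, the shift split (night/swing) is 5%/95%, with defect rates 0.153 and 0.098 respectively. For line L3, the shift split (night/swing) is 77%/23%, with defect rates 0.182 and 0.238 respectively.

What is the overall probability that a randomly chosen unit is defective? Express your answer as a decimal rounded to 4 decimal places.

P(D|L1) = 0.31·0.132 + 0.69·0.166 = 0.04092 + 0.11454 = 0.15546
P(D|L2) = 0.05·0.153 + 0.95·0.098 = 0.00765 + 0.0931 = 0.10075
P(D|L3) = 0.77·0.182 + 0.23·0.238 = 0.14014 + 0.05474 = 0.19488
By total probability over the outer partition,
P(D) = 0.22·0.15546 + 0.26·0.10075 + 0.52·0.19488
      = 0.0342012 + 0.026195 + 0.1013376 = 0.1617338

P(D) ≈ 0.1617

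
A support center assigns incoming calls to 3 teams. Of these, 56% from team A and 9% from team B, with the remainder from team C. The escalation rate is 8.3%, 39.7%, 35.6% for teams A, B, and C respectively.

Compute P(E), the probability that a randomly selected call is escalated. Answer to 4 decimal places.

P(E) ≈ 0.2068

P(C) = 1 − (0.56 + 0.09) = 0.35.
P(E) = P(E|A)·P(A) + P(E|B)·P(B) + P(E|C)·P(C)
      = 0.083·0.56 + 0.397·0.09 + 0.356·0.35
      = 0.04648 + 0.03573 + 0.1246 = 0.20681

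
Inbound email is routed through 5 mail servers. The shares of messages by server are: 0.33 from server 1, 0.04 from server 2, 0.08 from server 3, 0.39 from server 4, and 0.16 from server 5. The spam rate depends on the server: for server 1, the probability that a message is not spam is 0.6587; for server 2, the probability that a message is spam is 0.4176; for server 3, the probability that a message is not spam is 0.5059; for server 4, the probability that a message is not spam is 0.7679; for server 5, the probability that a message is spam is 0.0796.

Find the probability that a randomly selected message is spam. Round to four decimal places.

P(S) ≈ 0.2721

P(S|1) = 1 − 0.6587 = 0.3413.
P(S|3) = 1 − 0.5059 = 0.4941.
P(S|4) = 1 − 0.7679 = 0.2321.
Summing over the partition,
P(S) = P(S|1)·P(1) + P(S|2)·P(2) + P(S|3)·P(3) + P(S|4)·P(4) + P(S|5)·P(5)
      = 0.3413·0.33 + 0.4176·0.04 + 0.4941·0.08 + 0.2321·0.39 + 0.0796·0.16
      = 0.112629 + 0.016704 + 0.039528 + 0.090519 + 0.012736 = 0.272116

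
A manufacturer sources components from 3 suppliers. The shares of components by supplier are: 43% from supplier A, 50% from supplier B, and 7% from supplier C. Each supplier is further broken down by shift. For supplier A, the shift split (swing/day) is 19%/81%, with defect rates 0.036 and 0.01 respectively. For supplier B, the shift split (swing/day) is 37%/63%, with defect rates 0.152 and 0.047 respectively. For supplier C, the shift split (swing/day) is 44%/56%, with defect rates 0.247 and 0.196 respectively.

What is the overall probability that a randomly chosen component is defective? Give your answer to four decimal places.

P(D|A) = 0.19·0.036 + 0.81·0.01 = 0.00684 + 0.0081 = 0.01494
P(D|B) = 0.37·0.152 + 0.63·0.047 = 0.05624 + 0.02961 = 0.08585
P(D|C) = 0.44·0.247 + 0.56·0.196 = 0.10868 + 0.10976 = 0.21844
By total probability over the outer partition,
P(D) = 0.43·0.01494 + 0.5·0.08585 + 0.07·0.21844
      = 0.0064242 + 0.042925 + 0.0152908 = 0.06464

P(D) ≈ 0.0646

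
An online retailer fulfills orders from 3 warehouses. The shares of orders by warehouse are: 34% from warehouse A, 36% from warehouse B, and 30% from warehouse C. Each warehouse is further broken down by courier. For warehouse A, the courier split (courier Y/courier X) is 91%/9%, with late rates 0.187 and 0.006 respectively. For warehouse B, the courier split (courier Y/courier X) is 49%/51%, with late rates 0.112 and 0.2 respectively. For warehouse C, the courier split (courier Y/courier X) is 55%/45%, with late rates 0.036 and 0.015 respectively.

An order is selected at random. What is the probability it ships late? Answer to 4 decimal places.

0.1225

P(L|A) = 0.91·0.187 + 0.09·0.006 = 0.17017 + 0.00054 = 0.17071
P(L|B) = 0.49·0.112 + 0.51·0.2 = 0.05488 + 0.102 = 0.15688
P(L|C) = 0.55·0.036 + 0.45·0.015 = 0.0198 + 0.00675 = 0.02655
Then overall,
P(L) = 0.34·0.17071 + 0.36·0.15688 + 0.3·0.02655
      = 0.0580414 + 0.0564768 + 0.007965 = 0.1224832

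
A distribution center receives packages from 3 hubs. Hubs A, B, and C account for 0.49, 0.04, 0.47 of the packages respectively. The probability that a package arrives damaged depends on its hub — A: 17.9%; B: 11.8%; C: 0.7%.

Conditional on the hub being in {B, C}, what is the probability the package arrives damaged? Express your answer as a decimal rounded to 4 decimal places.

P(D|S) ≈ 0.0157

Let S = {B, C}.
P(S) = 0.04 + 0.47 = 0.51.
P(D ∩ S) = 0.118·0.04 + 0.007·0.47 = 0.00472 + 0.00329 = 0.00801.
P(D | S) = 0.00801 / 0.51 = 0.015706…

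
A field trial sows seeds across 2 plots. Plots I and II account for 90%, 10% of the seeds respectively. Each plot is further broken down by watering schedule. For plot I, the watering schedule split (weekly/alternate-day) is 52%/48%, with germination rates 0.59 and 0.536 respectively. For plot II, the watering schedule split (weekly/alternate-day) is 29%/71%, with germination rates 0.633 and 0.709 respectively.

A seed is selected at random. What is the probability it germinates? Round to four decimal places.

P(G|I) = 0.52·0.59 + 0.48·0.536 = 0.3068 + 0.25728 = 0.56408
P(G|II) = 0.29·0.633 + 0.71·0.709 = 0.18357 + 0.50339 = 0.68696
Then overall,
P(G) = 0.9·0.56408 + 0.1·0.68696
      = 0.507672 + 0.068696 = 0.576368

P(G) ≈ 0.5764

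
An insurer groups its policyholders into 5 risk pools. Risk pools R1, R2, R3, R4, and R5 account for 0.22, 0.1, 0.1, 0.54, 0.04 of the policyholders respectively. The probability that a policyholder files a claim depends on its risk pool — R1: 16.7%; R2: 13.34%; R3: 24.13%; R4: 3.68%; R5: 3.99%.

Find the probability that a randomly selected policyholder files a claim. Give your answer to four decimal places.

Summing over the partition,
P(C) = P(C|R1)·P(R1) + P(C|R2)·P(R2) + P(C|R3)·P(R3) + P(C|R4)·P(R4) + P(C|R5)·P(R5)
      = 0.167·0.22 + 0.1334·0.1 + 0.2413·0.1 + 0.0368·0.54 + 0.0399·0.04
      = 0.03674 + 0.01334 + 0.02413 + 0.019872 + 0.001596 = 0.095678

0.0957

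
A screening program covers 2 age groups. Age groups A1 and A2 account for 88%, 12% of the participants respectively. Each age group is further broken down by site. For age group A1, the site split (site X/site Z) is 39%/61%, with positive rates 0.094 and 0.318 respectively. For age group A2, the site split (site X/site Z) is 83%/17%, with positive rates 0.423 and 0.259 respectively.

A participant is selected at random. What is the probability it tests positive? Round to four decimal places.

0.2504

P(T|A1) = 0.39·0.094 + 0.61·0.318 = 0.03666 + 0.19398 = 0.23064
P(T|A2) = 0.83·0.423 + 0.17·0.259 = 0.35109 + 0.04403 = 0.39512
Then overall,
P(T) = 0.88·0.23064 + 0.12·0.39512
      = 0.2029632 + 0.0474144 = 0.2503776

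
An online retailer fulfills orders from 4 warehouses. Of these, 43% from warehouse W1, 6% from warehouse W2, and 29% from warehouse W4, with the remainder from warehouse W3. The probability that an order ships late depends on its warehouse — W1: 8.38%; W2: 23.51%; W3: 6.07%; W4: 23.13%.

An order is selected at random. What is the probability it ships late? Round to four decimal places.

0.1306

P(W3) = 1 − (0.43 + 0.06 + 0.29) = 0.22.
Summing over the partition,
P(L) = P(L|W1)·P(W1) + P(L|W2)·P(W2) + P(L|W3)·P(W3) + P(L|W4)·P(W4)
      = 0.0838·0.43 + 0.2351·0.06 + 0.0607·0.22 + 0.2313·0.29
      = 0.036034 + 0.014106 + 0.013354 + 0.067077 = 0.130571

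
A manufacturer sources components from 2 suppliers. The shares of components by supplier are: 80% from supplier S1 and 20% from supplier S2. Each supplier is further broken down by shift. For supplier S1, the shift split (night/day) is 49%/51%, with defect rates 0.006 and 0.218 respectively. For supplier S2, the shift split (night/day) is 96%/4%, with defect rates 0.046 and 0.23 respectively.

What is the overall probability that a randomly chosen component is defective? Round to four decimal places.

P(D) ≈ 0.1020

P(D|S1) = 0.49·0.006 + 0.51·0.218 = 0.00294 + 0.11118 = 0.11412
P(D|S2) = 0.96·0.046 + 0.04·0.23 = 0.04416 + 0.0092 = 0.05336
Then overall,
P(D) = 0.8·0.11412 + 0.2·0.05336
      = 0.091296 + 0.010672 = 0.101968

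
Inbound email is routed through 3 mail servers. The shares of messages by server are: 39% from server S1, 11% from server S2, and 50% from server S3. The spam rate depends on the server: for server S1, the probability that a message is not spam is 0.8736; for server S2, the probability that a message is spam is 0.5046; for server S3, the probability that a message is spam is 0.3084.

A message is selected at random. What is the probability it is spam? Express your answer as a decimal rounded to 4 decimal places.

0.2590

P(S|S1) = 1 − 0.8736 = 0.1264.
Using total probability over the partition,
P(S) = P(S|S1)·P(S1) + P(S|S2)·P(S2) + P(S|S3)·P(S3)
      = 0.1264·0.39 + 0.5046·0.11 + 0.3084·0.5
      = 0.049296 + 0.055506 + 0.1542 = 0.259002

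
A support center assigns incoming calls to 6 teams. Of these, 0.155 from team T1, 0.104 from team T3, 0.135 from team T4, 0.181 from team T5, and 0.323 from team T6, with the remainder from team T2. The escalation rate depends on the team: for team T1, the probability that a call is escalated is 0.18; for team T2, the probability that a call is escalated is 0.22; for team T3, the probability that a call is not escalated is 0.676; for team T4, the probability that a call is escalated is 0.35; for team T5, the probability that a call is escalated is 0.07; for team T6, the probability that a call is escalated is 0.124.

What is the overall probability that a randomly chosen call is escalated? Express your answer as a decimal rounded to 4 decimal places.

0.1840

P(T2) = 1 − (0.155 + 0.104 + 0.135 + 0.181 + 0.323) = 0.102.
P(E|T3) = 1 − 0.676 = 0.324.
P(E) = P(E|T1)·P(T1) + P(E|T2)·P(T2) + P(E|T3)·P(T3) + P(E|T4)·P(T4) + P(E|T5)·P(T5) + P(E|T6)·P(T6)
      = 0.18·0.155 + 0.22·0.102 + 0.324·0.104 + 0.35·0.135 + 0.07·0.181 + 0.124·0.323
      = 0.0279 + 0.02244 + 0.033696 + 0.04725 + 0.01267 + 0.040052 = 0.184008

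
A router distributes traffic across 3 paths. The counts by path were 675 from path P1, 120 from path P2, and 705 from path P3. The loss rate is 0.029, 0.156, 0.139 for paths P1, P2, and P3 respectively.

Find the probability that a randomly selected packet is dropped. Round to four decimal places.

Total: 675 + 120 + 705 = 1500.
P(P1) = 675/1500 = 0.45. P(P2) = 120/1500 = 0.08. P(P3) = 705/1500 = 0.47.
P(L) = P(L|P1)·P(P1) + P(L|P2)·P(P2) + P(L|P3)·P(P3)
      = 0.029·0.45 + 0.156·0.08 + 0.139·0.47
      = 0.01305 + 0.01248 + 0.06533 = 0.09086

P(L) ≈ 0.0909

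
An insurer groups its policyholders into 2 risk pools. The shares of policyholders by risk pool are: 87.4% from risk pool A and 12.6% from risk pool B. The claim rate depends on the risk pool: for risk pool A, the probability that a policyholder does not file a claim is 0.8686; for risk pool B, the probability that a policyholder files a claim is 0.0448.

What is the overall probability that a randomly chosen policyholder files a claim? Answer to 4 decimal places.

0.1205

P(C|A) = 1 − 0.8686 = 0.1314.
P(C) = P(C|A)·P(A) + P(C|B)·P(B)
      = 0.1314·0.874 + 0.0448·0.126
      = 0.1148436 + 0.0056448 = 0.1204884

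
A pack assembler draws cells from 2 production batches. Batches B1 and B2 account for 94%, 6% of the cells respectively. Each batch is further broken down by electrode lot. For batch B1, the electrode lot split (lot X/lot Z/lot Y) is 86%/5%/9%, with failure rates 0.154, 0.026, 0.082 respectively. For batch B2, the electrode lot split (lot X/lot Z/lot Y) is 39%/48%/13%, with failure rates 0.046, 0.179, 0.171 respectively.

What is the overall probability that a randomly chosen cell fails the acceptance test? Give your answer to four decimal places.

P(F) ≈ 0.1402

P(F|B1) = 0.86·0.154 + 0.05·0.026 + 0.09·0.082 = 0.13244 + 0.0013 + 0.00738 = 0.14112
P(F|B2) = 0.39·0.046 + 0.48·0.179 + 0.13·0.171 = 0.01794 + 0.08592 + 0.02223 = 0.12609
Then overall,
P(F) = 0.94·0.14112 + 0.06·0.12609
      = 0.1326528 + 0.0075654 = 0.1402182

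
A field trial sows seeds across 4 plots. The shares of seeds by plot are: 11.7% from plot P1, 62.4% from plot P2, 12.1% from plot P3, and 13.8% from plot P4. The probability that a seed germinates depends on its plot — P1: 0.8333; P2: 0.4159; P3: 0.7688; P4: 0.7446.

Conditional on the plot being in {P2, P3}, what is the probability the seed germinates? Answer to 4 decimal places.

Let S = {P2, P3}.
P(S) = 0.624 + 0.121 = 0.745.
P(G ∩ S) = 0.4159·0.624 + 0.7688·0.121 = 0.2595216 + 0.0930248 = 0.3525464.
P(G | S) = 0.3525464 / 0.745 = 0.473217…

0.4732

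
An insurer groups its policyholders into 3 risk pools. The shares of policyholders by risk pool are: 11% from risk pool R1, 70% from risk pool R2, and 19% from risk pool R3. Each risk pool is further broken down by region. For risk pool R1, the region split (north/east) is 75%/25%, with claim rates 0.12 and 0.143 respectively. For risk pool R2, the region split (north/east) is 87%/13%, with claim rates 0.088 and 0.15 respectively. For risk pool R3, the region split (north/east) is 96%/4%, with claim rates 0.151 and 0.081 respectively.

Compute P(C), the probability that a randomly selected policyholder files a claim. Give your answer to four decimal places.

0.1092

P(C|R1) = 0.75·0.12 + 0.25·0.143 = 0.09 + 0.03575 = 0.12575
P(C|R2) = 0.87·0.088 + 0.13·0.15 = 0.07656 + 0.0195 = 0.09606
P(C|R3) = 0.96·0.151 + 0.04·0.081 = 0.14496 + 0.00324 = 0.1482
Then overall,
P(C) = 0.11·0.12575 + 0.7·0.09606 + 0.19·0.1482
      = 0.0138325 + 0.067242 + 0.028158 = 0.1092325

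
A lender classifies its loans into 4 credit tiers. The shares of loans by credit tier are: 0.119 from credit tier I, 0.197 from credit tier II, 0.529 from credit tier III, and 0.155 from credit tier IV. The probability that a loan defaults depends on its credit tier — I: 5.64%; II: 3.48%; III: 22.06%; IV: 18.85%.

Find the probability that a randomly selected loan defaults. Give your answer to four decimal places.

P(D) ≈ 0.1595

P(D) = P(D|I)·P(I) + P(D|II)·P(II) + P(D|III)·P(III) + P(D|IV)·P(IV)
      = 0.0564·0.119 + 0.0348·0.197 + 0.2206·0.529 + 0.1885·0.155
      = 0.0067116 + 0.0068556 + 0.1166974 + 0.0292175 = 0.1594821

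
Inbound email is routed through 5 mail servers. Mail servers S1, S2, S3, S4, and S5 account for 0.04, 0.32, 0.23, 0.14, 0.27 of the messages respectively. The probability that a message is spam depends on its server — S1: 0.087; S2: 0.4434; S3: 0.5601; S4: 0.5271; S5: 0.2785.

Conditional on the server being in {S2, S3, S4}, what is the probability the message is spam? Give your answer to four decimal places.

P(S|J) ≈ 0.4993

Let J = {S2, S3, S4}.
P(J) = 0.32 + 0.23 + 0.14 = 0.69.
P(S ∩ J) = 0.4434·0.32 + 0.5601·0.23 + 0.5271·0.14 = 0.141888 + 0.128823 + 0.073794 = 0.344505.
P(S | J) = 0.344505 / 0.69 = 0.499283…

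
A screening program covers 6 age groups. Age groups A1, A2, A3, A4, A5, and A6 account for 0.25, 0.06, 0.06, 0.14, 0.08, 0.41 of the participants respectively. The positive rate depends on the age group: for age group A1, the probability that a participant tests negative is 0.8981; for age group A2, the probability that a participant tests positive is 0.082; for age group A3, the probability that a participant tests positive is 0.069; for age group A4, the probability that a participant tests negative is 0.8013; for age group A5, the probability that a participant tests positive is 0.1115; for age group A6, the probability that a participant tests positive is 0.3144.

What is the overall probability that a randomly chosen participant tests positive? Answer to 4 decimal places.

P(T|A1) = 1 − 0.8981 = 0.1019.
P(T|A4) = 1 − 0.8013 = 0.1987.
P(T) = P(T|A1)·P(A1) + P(T|A2)·P(A2) + P(T|A3)·P(A3) + P(T|A4)·P(A4) + P(T|A5)·P(A5) + P(T|A6)·P(A6)
      = 0.1019·0.25 + 0.082·0.06 + 0.069·0.06 + 0.1987·0.14 + 0.1115·0.08 + 0.3144·0.41
      = 0.025475 + 0.00492 + 0.00414 + 0.027818 + 0.00892 + 0.128904 = 0.200177

0.2002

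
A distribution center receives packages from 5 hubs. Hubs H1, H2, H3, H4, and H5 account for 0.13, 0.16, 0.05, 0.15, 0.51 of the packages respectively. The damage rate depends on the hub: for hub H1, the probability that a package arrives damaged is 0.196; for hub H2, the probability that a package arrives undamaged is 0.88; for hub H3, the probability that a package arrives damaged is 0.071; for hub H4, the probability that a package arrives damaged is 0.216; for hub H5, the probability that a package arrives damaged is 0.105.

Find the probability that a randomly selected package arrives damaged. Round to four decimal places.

P(D|H2) = 1 − 0.88 = 0.12.
P(D) = P(D|H1)·P(H1) + P(D|H2)·P(H2) + P(D|H3)·P(H3) + P(D|H4)·P(H4) + P(D|H5)·P(H5)
      = 0.196·0.13 + 0.12·0.16 + 0.071·0.05 + 0.216·0.15 + 0.105·0.51
      = 0.02548 + 0.0192 + 0.00355 + 0.0324 + 0.05355 = 0.13418

0.1342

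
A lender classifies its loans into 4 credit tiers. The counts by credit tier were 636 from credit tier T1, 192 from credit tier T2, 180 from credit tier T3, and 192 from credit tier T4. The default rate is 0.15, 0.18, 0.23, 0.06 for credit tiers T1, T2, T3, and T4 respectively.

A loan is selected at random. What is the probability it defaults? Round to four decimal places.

Total: 636 + 192 + 180 + 192 = 1200.
P(T1) = 636/1200 = 0.53. P(T2) = 192/1200 = 0.16. P(T3) = 180/1200 = 0.15. P(T4) = 192/1200 = 0.16.
Using total probability over the partition,
P(D) = P(D|T1)·P(T1) + P(D|T2)·P(T2) + P(D|T3)·P(T3) + P(D|T4)·P(T4)
      = 0.15·0.53 + 0.18·0.16 + 0.23·0.15 + 0.06·0.16
      = 0.0795 + 0.0288 + 0.0345 + 0.0096 = 0.1524

P(D) ≈ 0.1524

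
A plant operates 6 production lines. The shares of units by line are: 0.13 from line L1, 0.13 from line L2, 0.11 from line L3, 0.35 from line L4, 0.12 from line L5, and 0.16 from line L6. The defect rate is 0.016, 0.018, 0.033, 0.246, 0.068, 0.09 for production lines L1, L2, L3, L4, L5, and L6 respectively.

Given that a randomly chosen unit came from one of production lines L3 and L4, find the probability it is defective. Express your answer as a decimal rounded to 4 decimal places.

Let S = {L3, L4}.
P(S) = 0.11 + 0.35 = 0.46.
P(D ∩ S) = 0.033·0.11 + 0.246·0.35 = 0.00363 + 0.0861 = 0.08973.
P(D | S) = 0.08973 / 0.46 = 0.195065…

0.1951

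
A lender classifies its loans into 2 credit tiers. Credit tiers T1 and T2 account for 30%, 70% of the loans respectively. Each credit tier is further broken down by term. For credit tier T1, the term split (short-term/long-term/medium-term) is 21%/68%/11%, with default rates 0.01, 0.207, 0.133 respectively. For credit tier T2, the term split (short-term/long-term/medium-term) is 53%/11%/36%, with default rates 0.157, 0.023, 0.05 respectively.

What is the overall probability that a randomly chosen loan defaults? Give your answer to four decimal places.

0.1199

P(D|T1) = 0.21·0.01 + 0.68·0.207 + 0.11·0.133 = 0.0021 + 0.14076 + 0.01463 = 0.15749
P(D|T2) = 0.53·0.157 + 0.11·0.023 + 0.36·0.05 = 0.08321 + 0.00253 + 0.018 = 0.10374
Then overall,
P(D) = 0.3·0.15749 + 0.7·0.10374
      = 0.047247 + 0.072618 = 0.119865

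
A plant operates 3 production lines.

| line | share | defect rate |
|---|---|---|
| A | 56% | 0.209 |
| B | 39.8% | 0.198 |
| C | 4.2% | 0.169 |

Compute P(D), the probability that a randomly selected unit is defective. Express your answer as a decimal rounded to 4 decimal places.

0.2029

P(D) = P(D|A)·P(A) + P(D|B)·P(B) + P(D|C)·P(C)
      = 0.209·0.56 + 0.198·0.398 + 0.169·0.042
      = 0.11704 + 0.078804 + 0.007098 = 0.202942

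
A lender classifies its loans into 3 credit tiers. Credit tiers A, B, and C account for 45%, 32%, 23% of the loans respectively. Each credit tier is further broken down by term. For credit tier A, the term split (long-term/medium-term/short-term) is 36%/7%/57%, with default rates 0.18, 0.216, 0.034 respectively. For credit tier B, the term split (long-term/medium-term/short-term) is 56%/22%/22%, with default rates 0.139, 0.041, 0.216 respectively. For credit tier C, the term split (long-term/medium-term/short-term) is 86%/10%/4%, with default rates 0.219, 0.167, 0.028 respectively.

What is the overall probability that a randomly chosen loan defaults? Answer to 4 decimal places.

0.1351

P(D|A) = 0.36·0.18 + 0.07·0.216 + 0.57·0.034 = 0.0648 + 0.01512 + 0.01938 = 0.0993
P(D|B) = 0.56·0.139 + 0.22·0.041 + 0.22·0.216 = 0.07784 + 0.00902 + 0.04752 = 0.13438
P(D|C) = 0.86·0.219 + 0.1·0.167 + 0.04·0.028 = 0.18834 + 0.0167 + 0.00112 = 0.20616
Then overall,
P(D) = 0.45·0.0993 + 0.32·0.13438 + 0.23·0.20616
      = 0.044685 + 0.0430016 + 0.0474168 = 0.1351034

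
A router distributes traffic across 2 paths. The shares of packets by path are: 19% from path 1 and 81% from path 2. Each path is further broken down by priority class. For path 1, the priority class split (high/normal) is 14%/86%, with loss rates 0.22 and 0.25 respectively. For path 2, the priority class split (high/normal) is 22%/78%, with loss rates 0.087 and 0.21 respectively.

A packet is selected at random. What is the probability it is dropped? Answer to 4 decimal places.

0.1949

P(L|1) = 0.14·0.22 + 0.86·0.25 = 0.0308 + 0.215 = 0.2458
P(L|2) = 0.22·0.087 + 0.78·0.21 = 0.01914 + 0.1638 = 0.18294
By total probability over the outer partition,
P(L) = 0.19·0.2458 + 0.81·0.18294
      = 0.046702 + 0.1481814 = 0.1948834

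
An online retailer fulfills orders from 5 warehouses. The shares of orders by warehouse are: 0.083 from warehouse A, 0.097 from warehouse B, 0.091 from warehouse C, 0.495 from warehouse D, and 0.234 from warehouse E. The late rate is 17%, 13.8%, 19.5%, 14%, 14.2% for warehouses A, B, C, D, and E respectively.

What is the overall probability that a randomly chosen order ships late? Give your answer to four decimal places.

P(L) ≈ 0.1478

P(L) = P(L|A)·P(A) + P(L|B)·P(B) + P(L|C)·P(C) + P(L|D)·P(D) + P(L|E)·P(E)
      = 0.17·0.083 + 0.138·0.097 + 0.195·0.091 + 0.14·0.495 + 0.142·0.234
      = 0.01411 + 0.013386 + 0.017745 + 0.0693 + 0.033228 = 0.147769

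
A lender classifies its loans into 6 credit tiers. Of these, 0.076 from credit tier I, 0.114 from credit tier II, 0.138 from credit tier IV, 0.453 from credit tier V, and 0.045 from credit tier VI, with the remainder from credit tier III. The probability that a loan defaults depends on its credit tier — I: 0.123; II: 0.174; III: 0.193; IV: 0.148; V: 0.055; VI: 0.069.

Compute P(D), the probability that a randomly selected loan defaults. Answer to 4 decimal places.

P(D) ≈ 0.1112

P(III) = 1 − (0.076 + 0.114 + 0.138 + 0.453 + 0.045) = 0.174.
P(D) = P(D|I)·P(I) + P(D|II)·P(II) + P(D|III)·P(III) + P(D|IV)·P(IV) + P(D|V)·P(V) + P(D|VI)·P(VI)
      = 0.123·0.076 + 0.174·0.114 + 0.193·0.174 + 0.148·0.138 + 0.055·0.453 + 0.069·0.045
      = 0.009348 + 0.019836 + 0.033582 + 0.020424 + 0.024915 + 0.003105 = 0.11121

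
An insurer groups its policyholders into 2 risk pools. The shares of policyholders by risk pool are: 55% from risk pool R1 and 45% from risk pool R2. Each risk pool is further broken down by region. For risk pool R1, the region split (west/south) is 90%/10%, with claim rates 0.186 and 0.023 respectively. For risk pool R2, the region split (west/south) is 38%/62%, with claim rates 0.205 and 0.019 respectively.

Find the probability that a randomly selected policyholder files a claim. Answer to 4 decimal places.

P(C|R1) = 0.9·0.186 + 0.1·0.023 = 0.1674 + 0.0023 = 0.1697
P(C|R2) = 0.38·0.205 + 0.62·0.019 = 0.0779 + 0.01178 = 0.08968
By total probability over the outer partition,
P(C) = 0.55·0.1697 + 0.45·0.08968
      = 0.093335 + 0.040356 = 0.133691

P(C) ≈ 0.1337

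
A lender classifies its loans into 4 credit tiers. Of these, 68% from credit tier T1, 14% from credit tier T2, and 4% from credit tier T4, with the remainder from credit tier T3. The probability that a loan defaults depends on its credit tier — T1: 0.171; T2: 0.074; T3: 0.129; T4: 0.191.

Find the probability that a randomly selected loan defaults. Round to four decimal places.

P(T3) = 1 − (0.68 + 0.14 + 0.04) = 0.14.
Summing over the partition,
P(D) = P(D|T1)·P(T1) + P(D|T2)·P(T2) + P(D|T3)·P(T3) + P(D|T4)·P(T4)
      = 0.171·0.68 + 0.074·0.14 + 0.129·0.14 + 0.191·0.04
      = 0.11628 + 0.01036 + 0.01806 + 0.00764 = 0.15234

0.1523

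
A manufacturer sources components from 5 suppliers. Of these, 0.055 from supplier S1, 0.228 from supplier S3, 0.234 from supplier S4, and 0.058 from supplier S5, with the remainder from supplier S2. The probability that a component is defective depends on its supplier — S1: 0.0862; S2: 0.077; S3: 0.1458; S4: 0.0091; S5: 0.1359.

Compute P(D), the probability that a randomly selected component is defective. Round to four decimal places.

P(S2) = 1 − (0.055 + 0.228 + 0.234 + 0.058) = 0.425.
Using total probability over the partition,
P(D) = P(D|S1)·P(S1) + P(D|S2)·P(S2) + P(D|S3)·P(S3) + P(D|S4)·P(S4) + P(D|S5)·P(S5)
      = 0.0862·0.055 + 0.077·0.425 + 0.1458·0.228 + 0.0091·0.234 + 0.1359·0.058
      = 0.004741 + 0.032725 + 0.0332424 + 0.0021294 + 0.0078822 = 0.08072

0.0807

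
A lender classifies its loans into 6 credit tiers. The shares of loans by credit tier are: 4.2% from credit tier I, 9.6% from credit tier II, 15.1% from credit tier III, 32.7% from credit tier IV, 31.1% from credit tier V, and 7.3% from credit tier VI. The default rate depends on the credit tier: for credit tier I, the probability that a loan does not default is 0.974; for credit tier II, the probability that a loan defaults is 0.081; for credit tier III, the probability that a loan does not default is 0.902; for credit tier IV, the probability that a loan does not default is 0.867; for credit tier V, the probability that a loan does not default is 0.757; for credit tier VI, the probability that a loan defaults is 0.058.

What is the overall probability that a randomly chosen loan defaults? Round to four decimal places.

P(D) ≈ 0.1470

P(D|I) = 1 − 0.974 = 0.026.
P(D|III) = 1 − 0.902 = 0.098.
P(D|IV) = 1 − 0.867 = 0.133.
P(D|V) = 1 − 0.757 = 0.243.
P(D) = P(D|I)·P(I) + P(D|II)·P(II) + P(D|III)·P(III) + P(D|IV)·P(IV) + P(D|V)·P(V) + P(D|VI)·P(VI)
      = 0.026·0.042 + 0.081·0.096 + 0.098·0.151 + 0.133·0.327 + 0.243·0.311 + 0.058·0.073
      = 0.001092 + 0.007776 + 0.014798 + 0.043491 + 0.075573 + 0.004234 = 0.146964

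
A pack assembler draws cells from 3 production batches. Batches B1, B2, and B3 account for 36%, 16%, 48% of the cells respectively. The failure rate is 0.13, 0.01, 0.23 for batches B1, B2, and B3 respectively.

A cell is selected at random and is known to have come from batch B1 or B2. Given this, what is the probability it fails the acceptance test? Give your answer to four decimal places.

0.0931

Let S = {B1, B2}.
P(S) = 0.36 + 0.16 = 0.52.
P(F ∩ S) = 0.13·0.36 + 0.01·0.16 = 0.0468 + 0.0016 = 0.0484.
P(F | S) = 0.0484 / 0.52 = 0.093077…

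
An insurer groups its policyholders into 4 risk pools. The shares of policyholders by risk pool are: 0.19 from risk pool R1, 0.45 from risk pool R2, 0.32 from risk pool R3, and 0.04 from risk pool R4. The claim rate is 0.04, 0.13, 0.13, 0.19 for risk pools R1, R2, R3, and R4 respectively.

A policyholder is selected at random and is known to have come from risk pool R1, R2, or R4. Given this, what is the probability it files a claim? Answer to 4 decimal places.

0.1084

Let S = {R1, R2, R4}.
P(S) = 0.19 + 0.45 + 0.04 = 0.68.
P(C ∩ S) = 0.04·0.19 + 0.13·0.45 + 0.19·0.04 = 0.0076 + 0.0585 + 0.0076 = 0.0737.
P(C | S) = 0.0737 / 0.68 = 0.108382…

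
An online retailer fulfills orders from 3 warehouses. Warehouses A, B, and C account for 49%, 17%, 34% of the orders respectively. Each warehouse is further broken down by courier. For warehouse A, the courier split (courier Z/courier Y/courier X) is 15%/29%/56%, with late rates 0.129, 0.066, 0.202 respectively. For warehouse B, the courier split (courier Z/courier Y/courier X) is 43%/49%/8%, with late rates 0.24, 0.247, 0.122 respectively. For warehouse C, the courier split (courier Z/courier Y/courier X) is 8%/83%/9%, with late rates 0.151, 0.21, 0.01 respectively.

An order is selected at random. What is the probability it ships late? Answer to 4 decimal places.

P(L|A) = 0.15·0.129 + 0.29·0.066 + 0.56·0.202 = 0.01935 + 0.01914 + 0.11312 = 0.15161
P(L|B) = 0.43·0.24 + 0.49·0.247 + 0.08·0.122 = 0.1032 + 0.12103 + 0.00976 = 0.23399
P(L|C) = 0.08·0.151 + 0.83·0.21 + 0.09·0.01 = 0.01208 + 0.1743 + 0.0009 = 0.18728
By total probability over the outer partition,
P(L) = 0.49·0.15161 + 0.17·0.23399 + 0.34·0.18728
      = 0.0742889 + 0.0397783 + 0.0636752 = 0.1777424

0.1777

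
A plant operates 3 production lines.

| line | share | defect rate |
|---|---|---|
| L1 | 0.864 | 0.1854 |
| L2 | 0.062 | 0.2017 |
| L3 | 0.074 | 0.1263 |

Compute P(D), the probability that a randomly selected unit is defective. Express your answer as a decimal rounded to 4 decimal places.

0.1820

P(D) = P(D|L1)·P(L1) + P(D|L2)·P(L2) + P(D|L3)·P(L3)
      = 0.1854·0.864 + 0.2017·0.062 + 0.1263·0.074
      = 0.1601856 + 0.0125054 + 0.0093462 = 0.1820372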